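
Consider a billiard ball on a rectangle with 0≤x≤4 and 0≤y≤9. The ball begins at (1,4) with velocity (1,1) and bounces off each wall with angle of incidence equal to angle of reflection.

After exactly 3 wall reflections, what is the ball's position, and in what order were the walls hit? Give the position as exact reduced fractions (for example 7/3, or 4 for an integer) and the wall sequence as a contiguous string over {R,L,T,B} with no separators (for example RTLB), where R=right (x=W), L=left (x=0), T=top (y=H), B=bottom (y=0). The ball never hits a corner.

1. t=3 → R at (4,7); v=(-1,1)
2. t=2 → T at (2,9); v=(-1,-1)
3. t=2 → L at (0,7); v=(1,-1)

Final position: (0,7)
Wall sequence: RTL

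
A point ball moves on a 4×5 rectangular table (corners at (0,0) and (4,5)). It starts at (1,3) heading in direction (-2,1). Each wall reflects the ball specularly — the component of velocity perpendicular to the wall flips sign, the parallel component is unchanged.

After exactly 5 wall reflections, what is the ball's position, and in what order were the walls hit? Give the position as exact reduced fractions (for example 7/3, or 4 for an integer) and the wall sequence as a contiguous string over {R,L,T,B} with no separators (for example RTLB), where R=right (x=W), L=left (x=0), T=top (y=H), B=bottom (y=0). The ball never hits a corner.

Final position: (4,1/2)
Wall sequence: LTRLR

1. t=1/2 → L at (0,7/2); v=(2,1)
2. t=3/2 → T at (3,5); v=(2,-1)
3. t=1/2 → R at (4,9/2); v=(-2,-1)
4. t=2 → L at (0,5/2); v=(2,-1)
5. t=2 → R at (4,1/2); v=(-2,-1)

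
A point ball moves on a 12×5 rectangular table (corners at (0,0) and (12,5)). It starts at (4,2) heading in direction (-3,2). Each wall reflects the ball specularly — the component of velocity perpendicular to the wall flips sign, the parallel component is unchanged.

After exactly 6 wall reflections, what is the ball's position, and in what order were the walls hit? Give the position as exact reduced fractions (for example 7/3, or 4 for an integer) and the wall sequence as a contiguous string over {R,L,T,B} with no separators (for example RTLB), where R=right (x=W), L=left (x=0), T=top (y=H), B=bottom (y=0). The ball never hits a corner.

1. t=4/3 → L at (0,14/3); v=(3,2)
2. t=1/6 → T at (1/2,5); v=(3,-2)
3. t=5/2 → B at (8,0); v=(3,2)
4. t=4/3 → R at (12,8/3); v=(-3,2)
5. t=7/6 → T at (17/2,5); v=(-3,-2)
6. t=5/2 → B at (1,0); v=(-3,2)

Final position: (1,0)
Wall sequence: LTBRTB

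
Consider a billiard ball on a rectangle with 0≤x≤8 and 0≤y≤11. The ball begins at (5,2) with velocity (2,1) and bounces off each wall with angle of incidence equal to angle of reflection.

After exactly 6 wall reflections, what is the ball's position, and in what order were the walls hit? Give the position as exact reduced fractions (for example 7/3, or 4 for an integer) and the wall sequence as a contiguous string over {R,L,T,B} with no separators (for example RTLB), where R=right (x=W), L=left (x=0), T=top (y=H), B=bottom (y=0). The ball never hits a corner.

Final position: (8,5/2)
Wall sequence: RLTRLR

1. t=3/2 → R at (8,7/2); v=(-2,1)
2. t=4 → L at (0,15/2); v=(2,1)
3. t=7/2 → T at (7,11); v=(2,-1)
4. t=1/2 → R at (8,21/2); v=(-2,-1)
5. t=4 → L at (0,13/2); v=(2,-1)
6. t=4 → R at (8,5/2); v=(-2,-1)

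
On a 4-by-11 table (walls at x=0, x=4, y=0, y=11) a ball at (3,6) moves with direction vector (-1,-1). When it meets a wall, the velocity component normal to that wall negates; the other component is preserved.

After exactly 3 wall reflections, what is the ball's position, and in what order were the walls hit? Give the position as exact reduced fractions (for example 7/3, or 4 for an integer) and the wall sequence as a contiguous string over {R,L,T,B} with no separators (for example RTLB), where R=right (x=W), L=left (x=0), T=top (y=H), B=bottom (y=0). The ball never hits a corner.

Final position: (4,1)
Wall sequence: LBR

1. t=3 → L at (0,3); v=(1,-1)
2. t=3 → B at (3,0); v=(1,1)
3. t=1 → R at (4,1); v=(-1,1)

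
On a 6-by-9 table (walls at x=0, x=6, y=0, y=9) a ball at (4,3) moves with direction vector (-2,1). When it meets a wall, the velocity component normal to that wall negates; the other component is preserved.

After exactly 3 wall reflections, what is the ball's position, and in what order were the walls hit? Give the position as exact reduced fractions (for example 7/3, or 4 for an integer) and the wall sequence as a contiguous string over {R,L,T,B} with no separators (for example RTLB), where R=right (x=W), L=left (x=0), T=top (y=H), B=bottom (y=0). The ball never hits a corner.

1. t=2 → L at (0,5); v=(2,1)
2. t=3 → R at (6,8); v=(-2,1)
3. t=1 → T at (4,9); v=(-2,-1)

Final position: (4,9)
Wall sequence: LRT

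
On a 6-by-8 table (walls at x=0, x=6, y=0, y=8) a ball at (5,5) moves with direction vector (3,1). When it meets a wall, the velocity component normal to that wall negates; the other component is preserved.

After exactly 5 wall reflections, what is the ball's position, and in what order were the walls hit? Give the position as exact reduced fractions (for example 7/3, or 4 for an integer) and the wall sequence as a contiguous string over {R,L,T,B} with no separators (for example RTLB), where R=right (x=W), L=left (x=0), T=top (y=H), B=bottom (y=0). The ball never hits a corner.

1. t=1/3 → R at (6,16/3); v=(-3,1)
2. t=2 → L at (0,22/3); v=(3,1)
3. t=2/3 → T at (2,8); v=(3,-1)
4. t=4/3 → R at (6,20/3); v=(-3,-1)
5. t=2 → L at (0,14/3); v=(3,-1)

Final position: (0,14/3)
Wall sequence: RLTRL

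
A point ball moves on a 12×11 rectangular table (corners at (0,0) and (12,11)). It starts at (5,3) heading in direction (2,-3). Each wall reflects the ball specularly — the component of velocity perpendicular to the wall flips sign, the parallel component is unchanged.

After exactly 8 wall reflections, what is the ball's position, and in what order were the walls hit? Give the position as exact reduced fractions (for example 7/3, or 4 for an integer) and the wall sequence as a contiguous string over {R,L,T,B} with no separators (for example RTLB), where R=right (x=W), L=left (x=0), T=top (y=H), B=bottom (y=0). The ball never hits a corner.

1. t=1 → B at (7,0); v=(2,3)
2. t=5/2 → R at (12,15/2); v=(-2,3)
3. t=7/6 → T at (29/3,11); v=(-2,-3)
4. t=11/3 → B at (7/3,0); v=(-2,3)
5. t=7/6 → L at (0,7/2); v=(2,3)
6. t=5/2 → T at (5,11); v=(2,-3)
7. t=7/2 → R at (12,1/2); v=(-2,-3)
8. t=1/6 → B at (35/3,0); v=(-2,3)

Final position: (35/3,0)
Wall sequence: BRTBLTRB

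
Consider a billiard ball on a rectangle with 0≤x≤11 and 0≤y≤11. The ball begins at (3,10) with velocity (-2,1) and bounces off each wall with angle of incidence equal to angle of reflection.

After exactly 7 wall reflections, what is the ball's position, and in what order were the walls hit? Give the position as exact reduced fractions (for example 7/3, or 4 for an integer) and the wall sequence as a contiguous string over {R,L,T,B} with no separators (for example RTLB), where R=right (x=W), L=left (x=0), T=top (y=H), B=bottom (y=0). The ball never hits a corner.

1. t=1 → T at (1,11); v=(-2,-1)
2. t=1/2 → L at (0,21/2); v=(2,-1)
3. t=11/2 → R at (11,5); v=(-2,-1)
4. t=5 → B at (1,0); v=(-2,1)
5. t=1/2 → L at (0,1/2); v=(2,1)
6. t=11/2 → R at (11,6); v=(-2,1)
7. t=5 → T at (1,11); v=(-2,-1)

Final position: (1,11)
Wall sequence: TLRBLRT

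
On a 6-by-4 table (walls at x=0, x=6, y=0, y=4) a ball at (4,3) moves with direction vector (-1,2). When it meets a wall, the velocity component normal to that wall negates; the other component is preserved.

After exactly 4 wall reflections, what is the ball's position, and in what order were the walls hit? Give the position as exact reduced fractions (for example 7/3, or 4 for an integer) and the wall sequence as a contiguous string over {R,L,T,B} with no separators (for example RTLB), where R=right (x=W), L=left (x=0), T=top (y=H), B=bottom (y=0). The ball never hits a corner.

1. t=1/2 → T at (7/2,4); v=(-1,-2)
2. t=2 → B at (3/2,0); v=(-1,2)
3. t=3/2 → L at (0,3); v=(1,2)
4. t=1/2 → T at (1/2,4); v=(1,-2)

Final position: (1/2,4)
Wall sequence: TBLT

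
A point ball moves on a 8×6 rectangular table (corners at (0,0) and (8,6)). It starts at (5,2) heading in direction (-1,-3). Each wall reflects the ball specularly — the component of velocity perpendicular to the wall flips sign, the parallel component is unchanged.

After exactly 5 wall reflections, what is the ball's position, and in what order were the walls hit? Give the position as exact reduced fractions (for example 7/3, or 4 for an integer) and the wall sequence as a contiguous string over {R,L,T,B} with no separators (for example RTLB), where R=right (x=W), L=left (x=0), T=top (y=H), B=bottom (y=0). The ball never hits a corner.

1. t=2/3 → B at (13/3,0); v=(-1,3)
2. t=2 → T at (7/3,6); v=(-1,-3)
3. t=2 → B at (1/3,0); v=(-1,3)
4. t=1/3 → L at (0,1); v=(1,3)
5. t=5/3 → T at (5/3,6); v=(1,-3)

Final position: (5/3,6)
Wall sequence: BTBLT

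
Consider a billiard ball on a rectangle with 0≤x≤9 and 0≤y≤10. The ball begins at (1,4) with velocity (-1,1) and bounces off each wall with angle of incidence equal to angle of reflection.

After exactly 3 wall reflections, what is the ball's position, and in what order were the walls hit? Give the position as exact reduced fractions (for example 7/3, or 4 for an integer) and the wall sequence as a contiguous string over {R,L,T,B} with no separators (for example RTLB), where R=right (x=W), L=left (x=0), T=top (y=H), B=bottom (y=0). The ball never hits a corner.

Final position: (9,6)
Wall sequence: LTR

1. t=1 → L at (0,5); v=(1,1)
2. t=5 → T at (5,10); v=(1,-1)
3. t=4 → R at (9,6); v=(-1,-1)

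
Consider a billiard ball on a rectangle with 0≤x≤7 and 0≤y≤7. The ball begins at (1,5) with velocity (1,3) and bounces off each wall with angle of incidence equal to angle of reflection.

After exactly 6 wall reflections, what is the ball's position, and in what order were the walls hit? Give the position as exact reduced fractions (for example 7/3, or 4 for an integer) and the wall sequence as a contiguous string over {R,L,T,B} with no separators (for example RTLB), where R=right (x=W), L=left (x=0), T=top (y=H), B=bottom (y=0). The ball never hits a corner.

1. t=2/3 → T at (5/3,7); v=(1,-3)
2. t=7/3 → B at (4,0); v=(1,3)
3. t=7/3 → T at (19/3,7); v=(1,-3)
4. t=2/3 → R at (7,5); v=(-1,-3)
5. t=5/3 → B at (16/3,0); v=(-1,3)
6. t=7/3 → T at (3,7); v=(-1,-3)

Final position: (3,7)
Wall sequence: TBTRBT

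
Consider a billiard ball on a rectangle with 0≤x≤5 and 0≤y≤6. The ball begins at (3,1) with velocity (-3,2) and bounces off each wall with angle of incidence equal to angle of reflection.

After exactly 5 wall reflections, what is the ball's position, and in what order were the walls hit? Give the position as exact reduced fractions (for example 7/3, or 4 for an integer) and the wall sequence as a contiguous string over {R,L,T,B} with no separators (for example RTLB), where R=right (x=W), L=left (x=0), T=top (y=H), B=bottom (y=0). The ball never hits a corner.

Final position: (7/2,0)
Wall sequence: LTRLB

1. t=1 → L at (0,3); v=(3,2)
2. t=3/2 → T at (9/2,6); v=(3,-2)
3. t=1/6 → R at (5,17/3); v=(-3,-2)
4. t=5/3 → L at (0,7/3); v=(3,-2)
5. t=7/6 → B at (7/2,0); v=(3,2)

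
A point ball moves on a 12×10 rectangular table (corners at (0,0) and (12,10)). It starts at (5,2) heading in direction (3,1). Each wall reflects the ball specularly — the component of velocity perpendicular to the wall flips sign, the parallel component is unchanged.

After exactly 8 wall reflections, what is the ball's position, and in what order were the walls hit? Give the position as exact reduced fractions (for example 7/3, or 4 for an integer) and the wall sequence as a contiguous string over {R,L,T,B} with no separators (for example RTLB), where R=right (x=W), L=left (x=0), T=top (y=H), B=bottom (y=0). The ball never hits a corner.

1. t=7/3 → R at (12,13/3); v=(-3,1)
2. t=4 → L at (0,25/3); v=(3,1)
3. t=5/3 → T at (5,10); v=(3,-1)
4. t=7/3 → R at (12,23/3); v=(-3,-1)
5. t=4 → L at (0,11/3); v=(3,-1)
6. t=11/3 → B at (11,0); v=(3,1)
7. t=1/3 → R at (12,1/3); v=(-3,1)
8. t=4 → L at (0,13/3); v=(3,1)

Final position: (0,13/3)
Wall sequence: RLTRLBRL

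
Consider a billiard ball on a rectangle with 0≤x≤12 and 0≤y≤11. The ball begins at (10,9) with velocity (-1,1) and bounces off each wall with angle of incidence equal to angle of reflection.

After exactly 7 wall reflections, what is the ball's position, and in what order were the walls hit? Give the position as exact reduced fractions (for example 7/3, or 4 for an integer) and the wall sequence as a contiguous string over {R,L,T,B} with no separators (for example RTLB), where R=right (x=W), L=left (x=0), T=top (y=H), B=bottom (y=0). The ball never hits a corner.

Final position: (1,0)
Wall sequence: TLBRTLB

1. t=2 → T at (8,11); v=(-1,-1)
2. t=8 → L at (0,3); v=(1,-1)
3. t=3 → B at (3,0); v=(1,1)
4. t=9 → R at (12,9); v=(-1,1)
5. t=2 → T at (10,11); v=(-1,-1)
6. t=10 → L at (0,1); v=(1,-1)
7. t=1 → B at (1,0); v=(1,1)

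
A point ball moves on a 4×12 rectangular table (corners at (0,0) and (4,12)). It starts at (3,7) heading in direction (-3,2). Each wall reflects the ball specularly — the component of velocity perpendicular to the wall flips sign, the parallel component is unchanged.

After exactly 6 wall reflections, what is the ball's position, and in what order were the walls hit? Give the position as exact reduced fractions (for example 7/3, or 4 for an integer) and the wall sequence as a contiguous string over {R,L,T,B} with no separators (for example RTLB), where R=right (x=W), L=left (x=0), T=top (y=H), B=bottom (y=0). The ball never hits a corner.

Final position: (0,13/3)
Wall sequence: LRTLRL

1. t=1 → L at (0,9); v=(3,2)
2. t=4/3 → R at (4,35/3); v=(-3,2)
3. t=1/6 → T at (7/2,12); v=(-3,-2)
4. t=7/6 → L at (0,29/3); v=(3,-2)
5. t=4/3 → R at (4,7); v=(-3,-2)
6. t=4/3 → L at (0,13/3); v=(3,-2)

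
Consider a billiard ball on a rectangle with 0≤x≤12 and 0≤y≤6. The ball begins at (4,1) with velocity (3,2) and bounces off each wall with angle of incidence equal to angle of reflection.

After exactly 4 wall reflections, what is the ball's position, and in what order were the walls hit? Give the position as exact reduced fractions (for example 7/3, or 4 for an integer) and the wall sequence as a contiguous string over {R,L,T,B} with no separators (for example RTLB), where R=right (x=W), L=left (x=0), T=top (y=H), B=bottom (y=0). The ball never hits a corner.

1. t=5/2 → T at (23/2,6); v=(3,-2)
2. t=1/6 → R at (12,17/3); v=(-3,-2)
3. t=17/6 → B at (7/2,0); v=(-3,2)
4. t=7/6 → L at (0,7/3); v=(3,2)

Final position: (0,7/3)
Wall sequence: TRBL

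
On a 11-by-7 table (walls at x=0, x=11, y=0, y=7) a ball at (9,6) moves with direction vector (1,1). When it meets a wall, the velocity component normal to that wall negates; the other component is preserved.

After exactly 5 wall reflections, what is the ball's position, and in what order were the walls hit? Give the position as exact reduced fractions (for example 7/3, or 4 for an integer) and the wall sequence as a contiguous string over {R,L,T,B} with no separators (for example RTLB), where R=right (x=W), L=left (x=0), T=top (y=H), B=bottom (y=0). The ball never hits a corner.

1. t=1 → T at (10,7); v=(1,-1)
2. t=1 → R at (11,6); v=(-1,-1)
3. t=6 → B at (5,0); v=(-1,1)
4. t=5 → L at (0,5); v=(1,1)
5. t=2 → T at (2,7); v=(1,-1)

Final position: (2,7)
Wall sequence: TRBLT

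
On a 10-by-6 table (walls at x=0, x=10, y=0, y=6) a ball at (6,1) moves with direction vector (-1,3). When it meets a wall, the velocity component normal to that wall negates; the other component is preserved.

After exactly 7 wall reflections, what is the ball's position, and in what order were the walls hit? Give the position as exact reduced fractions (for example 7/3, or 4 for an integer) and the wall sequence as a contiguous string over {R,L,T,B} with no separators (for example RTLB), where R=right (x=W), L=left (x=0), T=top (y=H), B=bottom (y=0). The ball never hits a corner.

1. t=5/3 → T at (13/3,6); v=(-1,-3)
2. t=2 → B at (7/3,0); v=(-1,3)
3. t=2 → T at (1/3,6); v=(-1,-3)
4. t=1/3 → L at (0,5); v=(1,-3)
5. t=5/3 → B at (5/3,0); v=(1,3)
6. t=2 → T at (11/3,6); v=(1,-3)
7. t=2 → B at (17/3,0); v=(1,3)

Final position: (17/3,0)
Wall sequence: TBTLBTB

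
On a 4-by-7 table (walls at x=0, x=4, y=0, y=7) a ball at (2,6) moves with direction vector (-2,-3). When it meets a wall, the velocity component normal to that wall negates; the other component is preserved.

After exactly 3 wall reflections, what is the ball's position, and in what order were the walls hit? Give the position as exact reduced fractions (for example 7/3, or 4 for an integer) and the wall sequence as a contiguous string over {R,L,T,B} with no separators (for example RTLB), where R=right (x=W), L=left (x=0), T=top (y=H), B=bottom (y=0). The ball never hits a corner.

1. t=1 → L at (0,3); v=(2,-3)
2. t=1 → B at (2,0); v=(2,3)
3. t=1 → R at (4,3); v=(-2,3)

Final position: (4,3)
Wall sequence: LBR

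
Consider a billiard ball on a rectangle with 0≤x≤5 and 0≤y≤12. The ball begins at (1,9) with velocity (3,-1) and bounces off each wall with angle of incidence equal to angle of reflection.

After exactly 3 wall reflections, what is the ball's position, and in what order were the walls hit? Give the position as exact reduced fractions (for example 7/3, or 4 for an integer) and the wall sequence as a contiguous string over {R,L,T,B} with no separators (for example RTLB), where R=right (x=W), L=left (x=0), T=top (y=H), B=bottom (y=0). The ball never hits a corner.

Final position: (5,13/3)
Wall sequence: RLR

1. t=4/3 → R at (5,23/3); v=(-3,-1)
2. t=5/3 → L at (0,6); v=(3,-1)
3. t=5/3 → R at (5,13/3); v=(-3,-1)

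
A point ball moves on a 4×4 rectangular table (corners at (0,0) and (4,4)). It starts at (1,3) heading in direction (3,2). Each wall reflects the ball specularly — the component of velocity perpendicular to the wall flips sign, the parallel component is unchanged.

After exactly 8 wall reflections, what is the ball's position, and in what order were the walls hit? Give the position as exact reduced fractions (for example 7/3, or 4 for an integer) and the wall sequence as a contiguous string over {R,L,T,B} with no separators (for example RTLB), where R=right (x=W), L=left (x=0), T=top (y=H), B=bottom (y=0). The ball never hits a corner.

Final position: (4,1/3)
Wall sequence: TRLBRTLR

1. t=1/2 → T at (5/2,4); v=(3,-2)
2. t=1/2 → R at (4,3); v=(-3,-2)
3. t=4/3 → L at (0,1/3); v=(3,-2)
4. t=1/6 → B at (1/2,0); v=(3,2)
5. t=7/6 → R at (4,7/3); v=(-3,2)
6. t=5/6 → T at (3/2,4); v=(-3,-2)
7. t=1/2 → L at (0,3); v=(3,-2)
8. t=4/3 → R at (4,1/3); v=(-3,-2)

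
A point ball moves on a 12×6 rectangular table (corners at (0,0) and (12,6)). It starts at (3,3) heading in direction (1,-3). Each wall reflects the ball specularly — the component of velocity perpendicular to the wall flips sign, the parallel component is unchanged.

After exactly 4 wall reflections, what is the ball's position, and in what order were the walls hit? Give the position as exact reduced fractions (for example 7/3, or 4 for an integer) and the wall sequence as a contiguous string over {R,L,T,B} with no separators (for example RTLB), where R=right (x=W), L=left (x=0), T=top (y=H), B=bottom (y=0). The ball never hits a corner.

Final position: (10,6)
Wall sequence: BTBT

1. t=1 → B at (4,0); v=(1,3)
2. t=2 → T at (6,6); v=(1,-3)
3. t=2 → B at (8,0); v=(1,3)
4. t=2 → T at (10,6); v=(1,-3)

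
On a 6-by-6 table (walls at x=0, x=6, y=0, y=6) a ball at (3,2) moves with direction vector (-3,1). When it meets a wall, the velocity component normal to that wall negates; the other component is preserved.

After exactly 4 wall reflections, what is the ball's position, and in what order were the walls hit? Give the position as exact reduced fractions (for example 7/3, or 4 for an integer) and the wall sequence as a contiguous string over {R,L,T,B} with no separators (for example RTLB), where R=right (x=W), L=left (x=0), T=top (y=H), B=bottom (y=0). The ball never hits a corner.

1. t=1 → L at (0,3); v=(3,1)
2. t=2 → R at (6,5); v=(-3,1)
3. t=1 → T at (3,6); v=(-3,-1)
4. t=1 → L at (0,5); v=(3,-1)

Final position: (0,5)
Wall sequence: LRTL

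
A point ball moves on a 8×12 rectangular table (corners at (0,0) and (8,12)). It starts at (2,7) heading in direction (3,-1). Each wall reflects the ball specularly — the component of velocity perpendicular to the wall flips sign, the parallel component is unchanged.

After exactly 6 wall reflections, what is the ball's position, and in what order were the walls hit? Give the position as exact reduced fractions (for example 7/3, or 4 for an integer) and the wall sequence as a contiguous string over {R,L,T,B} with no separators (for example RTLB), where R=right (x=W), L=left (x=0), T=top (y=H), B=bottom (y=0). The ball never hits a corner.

Final position: (8,17/3)
Wall sequence: RLBRLR

1. t=2 → R at (8,5); v=(-3,-1)
2. t=8/3 → L at (0,7/3); v=(3,-1)
3. t=7/3 → B at (7,0); v=(3,1)
4. t=1/3 → R at (8,1/3); v=(-3,1)
5. t=8/3 → L at (0,3); v=(3,1)
6. t=8/3 → R at (8,17/3); v=(-3,1)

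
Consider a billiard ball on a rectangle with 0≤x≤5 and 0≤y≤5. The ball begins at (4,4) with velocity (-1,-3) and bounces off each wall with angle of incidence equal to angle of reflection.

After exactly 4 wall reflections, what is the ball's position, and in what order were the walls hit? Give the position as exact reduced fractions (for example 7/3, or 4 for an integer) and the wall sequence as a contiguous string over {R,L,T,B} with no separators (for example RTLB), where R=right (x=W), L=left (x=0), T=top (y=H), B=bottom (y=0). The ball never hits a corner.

Final position: (2/3,0)
Wall sequence: BTLB

1. t=4/3 → B at (8/3,0); v=(-1,3)
2. t=5/3 → T at (1,5); v=(-1,-3)
3. t=1 → L at (0,2); v=(1,-3)
4. t=2/3 → B at (2/3,0); v=(1,3)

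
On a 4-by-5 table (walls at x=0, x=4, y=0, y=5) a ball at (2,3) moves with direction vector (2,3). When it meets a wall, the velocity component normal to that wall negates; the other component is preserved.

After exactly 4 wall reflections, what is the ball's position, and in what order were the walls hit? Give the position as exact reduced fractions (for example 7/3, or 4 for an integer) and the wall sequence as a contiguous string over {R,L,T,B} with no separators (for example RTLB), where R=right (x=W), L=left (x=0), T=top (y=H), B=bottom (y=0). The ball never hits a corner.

1. t=2/3 → T at (10/3,5); v=(2,-3)
2. t=1/3 → R at (4,4); v=(-2,-3)
3. t=4/3 → B at (4/3,0); v=(-2,3)
4. t=2/3 → L at (0,2); v=(2,3)

Final position: (0,2)
Wall sequence: TRBL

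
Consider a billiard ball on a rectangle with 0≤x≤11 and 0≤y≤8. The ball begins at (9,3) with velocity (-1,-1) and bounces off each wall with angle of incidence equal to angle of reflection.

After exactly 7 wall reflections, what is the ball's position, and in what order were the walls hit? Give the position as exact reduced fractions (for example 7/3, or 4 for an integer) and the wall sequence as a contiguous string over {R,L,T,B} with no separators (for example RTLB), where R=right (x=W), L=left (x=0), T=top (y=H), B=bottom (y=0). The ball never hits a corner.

1. t=3 → B at (6,0); v=(-1,1)
2. t=6 → L at (0,6); v=(1,1)
3. t=2 → T at (2,8); v=(1,-1)
4. t=8 → B at (10,0); v=(1,1)
5. t=1 → R at (11,1); v=(-1,1)
6. t=7 → T at (4,8); v=(-1,-1)
7. t=4 → L at (0,4); v=(1,-1)

Final position: (0,4)
Wall sequence: BLTBRTL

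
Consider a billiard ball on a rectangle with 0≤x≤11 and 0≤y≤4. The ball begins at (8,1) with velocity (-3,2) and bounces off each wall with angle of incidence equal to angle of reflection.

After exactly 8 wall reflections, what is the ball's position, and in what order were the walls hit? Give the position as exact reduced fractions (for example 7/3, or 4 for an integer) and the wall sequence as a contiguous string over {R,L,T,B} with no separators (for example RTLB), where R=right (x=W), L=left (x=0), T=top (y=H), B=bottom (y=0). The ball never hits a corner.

1. t=3/2 → T at (7/2,4); v=(-3,-2)
2. t=7/6 → L at (0,5/3); v=(3,-2)
3. t=5/6 → B at (5/2,0); v=(3,2)
4. t=2 → T at (17/2,4); v=(3,-2)
5. t=5/6 → R at (11,7/3); v=(-3,-2)
6. t=7/6 → B at (15/2,0); v=(-3,2)
7. t=2 → T at (3/2,4); v=(-3,-2)
8. t=1/2 → L at (0,3); v=(3,-2)

Final position: (0,3)
Wall sequence: TLBTRBTL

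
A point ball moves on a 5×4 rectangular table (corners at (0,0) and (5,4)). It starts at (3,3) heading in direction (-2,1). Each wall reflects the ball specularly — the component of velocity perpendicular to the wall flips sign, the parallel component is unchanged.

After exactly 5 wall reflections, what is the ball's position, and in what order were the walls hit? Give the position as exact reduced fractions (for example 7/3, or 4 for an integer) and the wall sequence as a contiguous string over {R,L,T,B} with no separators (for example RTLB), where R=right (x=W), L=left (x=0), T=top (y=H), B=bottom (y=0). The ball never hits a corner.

Final position: (0,3/2)
Wall sequence: TLRBL

1. t=1 → T at (1,4); v=(-2,-1)
2. t=1/2 → L at (0,7/2); v=(2,-1)
3. t=5/2 → R at (5,1); v=(-2,-1)
4. t=1 → B at (3,0); v=(-2,1)
5. t=3/2 → L at (0,3/2); v=(2,1)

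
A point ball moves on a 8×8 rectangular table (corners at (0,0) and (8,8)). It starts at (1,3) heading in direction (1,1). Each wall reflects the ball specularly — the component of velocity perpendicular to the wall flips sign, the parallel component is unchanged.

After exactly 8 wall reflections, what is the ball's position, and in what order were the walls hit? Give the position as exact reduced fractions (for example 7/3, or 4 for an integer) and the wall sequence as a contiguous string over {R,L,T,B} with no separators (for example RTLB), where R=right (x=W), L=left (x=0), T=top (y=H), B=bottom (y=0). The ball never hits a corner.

1. t=5 → T at (6,8); v=(1,-1)
2. t=2 → R at (8,6); v=(-1,-1)
3. t=6 → B at (2,0); v=(-1,1)
4. t=2 → L at (0,2); v=(1,1)
5. t=6 → T at (6,8); v=(1,-1)
6. t=2 → R at (8,6); v=(-1,-1)
7. t=6 → B at (2,0); v=(-1,1)
8. t=2 → L at (0,2); v=(1,1)

Final position: (0,2)
Wall sequence: TRBLTRBL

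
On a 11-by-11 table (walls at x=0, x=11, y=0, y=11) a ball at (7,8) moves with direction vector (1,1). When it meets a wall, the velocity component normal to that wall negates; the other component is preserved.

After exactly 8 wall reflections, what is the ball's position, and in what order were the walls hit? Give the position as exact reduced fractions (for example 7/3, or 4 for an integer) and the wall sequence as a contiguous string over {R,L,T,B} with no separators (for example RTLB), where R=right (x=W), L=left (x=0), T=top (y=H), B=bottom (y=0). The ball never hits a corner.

Final position: (0,1)
Wall sequence: TRBLTRBL

1. t=3 → T at (10,11); v=(1,-1)
2. t=1 → R at (11,10); v=(-1,-1)
3. t=10 → B at (1,0); v=(-1,1)
4. t=1 → L at (0,1); v=(1,1)
5. t=10 → T at (10,11); v=(1,-1)
6. t=1 → R at (11,10); v=(-1,-1)
7. t=10 → B at (1,0); v=(-1,1)
8. t=1 → L at (0,1); v=(1,1)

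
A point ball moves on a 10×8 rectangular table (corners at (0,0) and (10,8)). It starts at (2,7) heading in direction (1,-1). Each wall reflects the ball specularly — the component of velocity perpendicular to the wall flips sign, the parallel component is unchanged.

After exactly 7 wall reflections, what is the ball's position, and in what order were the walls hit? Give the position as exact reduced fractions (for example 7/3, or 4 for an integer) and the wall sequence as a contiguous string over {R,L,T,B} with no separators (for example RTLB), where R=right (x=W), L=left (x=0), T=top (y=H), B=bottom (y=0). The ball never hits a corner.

1. t=7 → B at (9,0); v=(1,1)
2. t=1 → R at (10,1); v=(-1,1)
3. t=7 → T at (3,8); v=(-1,-1)
4. t=3 → L at (0,5); v=(1,-1)
5. t=5 → B at (5,0); v=(1,1)
6. t=5 → R at (10,5); v=(-1,1)
7. t=3 → T at (7,8); v=(-1,-1)

Final position: (7,8)
Wall sequence: BRTLBRT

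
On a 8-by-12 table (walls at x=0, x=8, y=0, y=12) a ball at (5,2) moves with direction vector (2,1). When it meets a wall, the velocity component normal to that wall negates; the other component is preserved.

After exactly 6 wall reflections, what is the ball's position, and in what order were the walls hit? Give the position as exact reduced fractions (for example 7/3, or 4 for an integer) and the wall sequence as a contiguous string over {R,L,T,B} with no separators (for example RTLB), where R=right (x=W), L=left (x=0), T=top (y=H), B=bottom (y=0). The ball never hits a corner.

1. t=3/2 → R at (8,7/2); v=(-2,1)
2. t=4 → L at (0,15/2); v=(2,1)
3. t=4 → R at (8,23/2); v=(-2,1)
4. t=1/2 → T at (7,12); v=(-2,-1)
5. t=7/2 → L at (0,17/2); v=(2,-1)
6. t=4 → R at (8,9/2); v=(-2,-1)

Final position: (8,9/2)
Wall sequence: RLRTLR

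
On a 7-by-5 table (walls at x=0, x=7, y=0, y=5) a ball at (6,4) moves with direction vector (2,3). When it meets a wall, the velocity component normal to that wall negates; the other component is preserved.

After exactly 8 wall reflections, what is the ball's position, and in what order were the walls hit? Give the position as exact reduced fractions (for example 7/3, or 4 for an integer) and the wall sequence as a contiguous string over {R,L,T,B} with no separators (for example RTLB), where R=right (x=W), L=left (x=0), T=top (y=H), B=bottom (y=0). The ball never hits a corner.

1. t=1/3 → T at (20/3,5); v=(2,-3)
2. t=1/6 → R at (7,9/2); v=(-2,-3)
3. t=3/2 → B at (4,0); v=(-2,3)
4. t=5/3 → T at (2/3,5); v=(-2,-3)
5. t=1/3 → L at (0,4); v=(2,-3)
6. t=4/3 → B at (8/3,0); v=(2,3)
7. t=5/3 → T at (6,5); v=(2,-3)
8. t=1/2 → R at (7,7/2); v=(-2,-3)

Final position: (7,7/2)
Wall sequence: TRBTLBTR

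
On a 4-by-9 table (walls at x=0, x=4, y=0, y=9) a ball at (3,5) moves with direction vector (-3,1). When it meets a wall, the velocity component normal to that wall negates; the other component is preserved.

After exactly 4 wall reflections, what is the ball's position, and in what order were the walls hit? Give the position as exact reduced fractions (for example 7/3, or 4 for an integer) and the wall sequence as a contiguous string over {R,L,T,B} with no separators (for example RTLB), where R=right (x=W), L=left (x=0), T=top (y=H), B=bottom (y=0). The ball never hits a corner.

Final position: (1,9)
Wall sequence: LRLT

1. t=1 → L at (0,6); v=(3,1)
2. t=4/3 → R at (4,22/3); v=(-3,1)
3. t=4/3 → L at (0,26/3); v=(3,1)
4. t=1/3 → T at (1,9); v=(3,-1)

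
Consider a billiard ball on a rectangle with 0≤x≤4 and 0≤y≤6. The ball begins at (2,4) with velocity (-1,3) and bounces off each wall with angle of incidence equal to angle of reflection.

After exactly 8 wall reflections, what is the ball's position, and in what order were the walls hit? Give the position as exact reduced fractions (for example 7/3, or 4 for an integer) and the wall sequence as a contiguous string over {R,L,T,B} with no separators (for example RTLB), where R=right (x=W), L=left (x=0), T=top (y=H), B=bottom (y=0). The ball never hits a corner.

1. t=2/3 → T at (4/3,6); v=(-1,-3)
2. t=4/3 → L at (0,2); v=(1,-3)
3. t=2/3 → B at (2/3,0); v=(1,3)
4. t=2 → T at (8/3,6); v=(1,-3)
5. t=4/3 → R at (4,2); v=(-1,-3)
6. t=2/3 → B at (10/3,0); v=(-1,3)
7. t=2 → T at (4/3,6); v=(-1,-3)
8. t=4/3 → L at (0,2); v=(1,-3)

Final position: (0,2)
Wall sequence: TLBTRBTL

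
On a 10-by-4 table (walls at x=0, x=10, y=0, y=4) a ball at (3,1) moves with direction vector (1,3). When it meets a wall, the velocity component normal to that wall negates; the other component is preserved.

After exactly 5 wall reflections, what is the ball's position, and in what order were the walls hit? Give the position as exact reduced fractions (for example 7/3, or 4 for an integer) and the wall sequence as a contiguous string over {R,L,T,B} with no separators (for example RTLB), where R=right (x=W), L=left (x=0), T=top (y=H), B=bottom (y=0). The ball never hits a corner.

1. t=1 → T at (4,4); v=(1,-3)
2. t=4/3 → B at (16/3,0); v=(1,3)
3. t=4/3 → T at (20/3,4); v=(1,-3)
4. t=4/3 → B at (8,0); v=(1,3)
5. t=4/3 → T at (28/3,4); v=(1,-3)

Final position: (28/3,4)
Wall sequence: TBTBT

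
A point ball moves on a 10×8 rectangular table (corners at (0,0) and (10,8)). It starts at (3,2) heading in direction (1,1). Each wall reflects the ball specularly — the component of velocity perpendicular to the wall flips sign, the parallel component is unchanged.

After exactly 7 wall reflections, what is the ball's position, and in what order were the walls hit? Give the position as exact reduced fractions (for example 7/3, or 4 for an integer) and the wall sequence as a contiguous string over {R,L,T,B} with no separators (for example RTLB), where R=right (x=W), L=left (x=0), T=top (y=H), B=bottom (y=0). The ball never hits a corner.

Final position: (7,0)
Wall sequence: TRBLTRB

1. t=6 → T at (9,8); v=(1,-1)
2. t=1 → R at (10,7); v=(-1,-1)
3. t=7 → B at (3,0); v=(-1,1)
4. t=3 → L at (0,3); v=(1,1)
5. t=5 → T at (5,8); v=(1,-1)
6. t=5 → R at (10,3); v=(-1,-1)
7. t=3 → B at (7,0); v=(-1,1)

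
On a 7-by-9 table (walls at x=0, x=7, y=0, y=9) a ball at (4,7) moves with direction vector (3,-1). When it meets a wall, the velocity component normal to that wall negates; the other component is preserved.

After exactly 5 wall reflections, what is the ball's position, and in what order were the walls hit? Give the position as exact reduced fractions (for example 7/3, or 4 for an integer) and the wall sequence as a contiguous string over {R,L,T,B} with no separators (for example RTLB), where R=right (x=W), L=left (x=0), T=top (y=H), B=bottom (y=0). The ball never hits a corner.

1. t=1 → R at (7,6); v=(-3,-1)
2. t=7/3 → L at (0,11/3); v=(3,-1)
3. t=7/3 → R at (7,4/3); v=(-3,-1)
4. t=4/3 → B at (3,0); v=(-3,1)
5. t=1 → L at (0,1); v=(3,1)

Final position: (0,1)
Wall sequence: RLRBL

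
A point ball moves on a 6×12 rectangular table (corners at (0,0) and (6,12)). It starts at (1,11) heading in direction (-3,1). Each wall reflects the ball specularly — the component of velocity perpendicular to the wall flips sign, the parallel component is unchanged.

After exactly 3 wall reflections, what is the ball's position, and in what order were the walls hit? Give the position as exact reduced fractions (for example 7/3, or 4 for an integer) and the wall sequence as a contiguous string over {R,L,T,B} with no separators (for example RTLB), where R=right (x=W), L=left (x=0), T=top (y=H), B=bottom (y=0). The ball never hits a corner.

1. t=1/3 → L at (0,34/3); v=(3,1)
2. t=2/3 → T at (2,12); v=(3,-1)
3. t=4/3 → R at (6,32/3); v=(-3,-1)

Final position: (6,32/3)
Wall sequence: LTR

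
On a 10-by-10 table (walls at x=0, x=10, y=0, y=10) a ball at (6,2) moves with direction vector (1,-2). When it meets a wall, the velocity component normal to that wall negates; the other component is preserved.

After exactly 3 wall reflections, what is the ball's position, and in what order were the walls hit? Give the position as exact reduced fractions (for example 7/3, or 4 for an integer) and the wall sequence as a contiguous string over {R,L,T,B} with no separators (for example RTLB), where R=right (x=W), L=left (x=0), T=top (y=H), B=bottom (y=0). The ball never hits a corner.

Final position: (8,10)
Wall sequence: BRT

1. t=1 → B at (7,0); v=(1,2)
2. t=3 → R at (10,6); v=(-1,2)
3. t=2 → T at (8,10); v=(-1,-2)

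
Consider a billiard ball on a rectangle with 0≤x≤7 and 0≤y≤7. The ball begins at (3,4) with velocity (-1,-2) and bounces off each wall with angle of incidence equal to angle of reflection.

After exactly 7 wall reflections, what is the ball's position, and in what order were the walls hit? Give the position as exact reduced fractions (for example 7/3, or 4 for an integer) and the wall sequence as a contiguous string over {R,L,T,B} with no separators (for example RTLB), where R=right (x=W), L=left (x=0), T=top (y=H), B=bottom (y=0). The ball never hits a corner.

1. t=2 → B at (1,0); v=(-1,2)
2. t=1 → L at (0,2); v=(1,2)
3. t=5/2 → T at (5/2,7); v=(1,-2)
4. t=7/2 → B at (6,0); v=(1,2)
5. t=1 → R at (7,2); v=(-1,2)
6. t=5/2 → T at (9/2,7); v=(-1,-2)
7. t=7/2 → B at (1,0); v=(-1,2)

Final position: (1,0)
Wall sequence: BLTBRTB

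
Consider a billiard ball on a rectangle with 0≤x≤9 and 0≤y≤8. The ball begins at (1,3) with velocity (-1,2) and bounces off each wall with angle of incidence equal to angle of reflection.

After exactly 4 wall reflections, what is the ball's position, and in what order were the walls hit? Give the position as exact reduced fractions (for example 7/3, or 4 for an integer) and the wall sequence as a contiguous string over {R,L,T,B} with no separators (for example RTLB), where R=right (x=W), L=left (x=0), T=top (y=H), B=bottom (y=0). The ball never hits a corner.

Final position: (9,7)
Wall sequence: LTBR

1. t=1 → L at (0,5); v=(1,2)
2. t=3/2 → T at (3/2,8); v=(1,-2)
3. t=4 → B at (11/2,0); v=(1,2)
4. t=7/2 → R at (9,7); v=(-1,2)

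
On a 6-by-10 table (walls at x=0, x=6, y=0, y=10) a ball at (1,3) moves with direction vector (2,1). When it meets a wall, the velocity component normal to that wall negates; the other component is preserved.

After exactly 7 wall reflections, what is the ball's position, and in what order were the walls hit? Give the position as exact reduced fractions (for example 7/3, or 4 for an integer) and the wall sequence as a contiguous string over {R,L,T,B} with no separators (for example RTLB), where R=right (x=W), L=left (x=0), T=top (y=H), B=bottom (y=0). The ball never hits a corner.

1. t=5/2 → R at (6,11/2); v=(-2,1)
2. t=3 → L at (0,17/2); v=(2,1)
3. t=3/2 → T at (3,10); v=(2,-1)
4. t=3/2 → R at (6,17/2); v=(-2,-1)
5. t=3 → L at (0,11/2); v=(2,-1)
6. t=3 → R at (6,5/2); v=(-2,-1)
7. t=5/2 → B at (1,0); v=(-2,1)

Final position: (1,0)
Wall sequence: RLTRLRB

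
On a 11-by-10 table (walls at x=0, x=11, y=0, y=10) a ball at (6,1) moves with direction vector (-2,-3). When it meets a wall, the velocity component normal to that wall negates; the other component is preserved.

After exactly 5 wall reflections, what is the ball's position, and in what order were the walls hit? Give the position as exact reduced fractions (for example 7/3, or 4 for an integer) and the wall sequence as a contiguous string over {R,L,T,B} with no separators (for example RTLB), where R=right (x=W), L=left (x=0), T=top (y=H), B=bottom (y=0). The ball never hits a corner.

Final position: (11,9/2)
Wall sequence: BLTBR

1. t=1/3 → B at (16/3,0); v=(-2,3)
2. t=8/3 → L at (0,8); v=(2,3)
3. t=2/3 → T at (4/3,10); v=(2,-3)
4. t=10/3 → B at (8,0); v=(2,3)
5. t=3/2 → R at (11,9/2); v=(-2,3)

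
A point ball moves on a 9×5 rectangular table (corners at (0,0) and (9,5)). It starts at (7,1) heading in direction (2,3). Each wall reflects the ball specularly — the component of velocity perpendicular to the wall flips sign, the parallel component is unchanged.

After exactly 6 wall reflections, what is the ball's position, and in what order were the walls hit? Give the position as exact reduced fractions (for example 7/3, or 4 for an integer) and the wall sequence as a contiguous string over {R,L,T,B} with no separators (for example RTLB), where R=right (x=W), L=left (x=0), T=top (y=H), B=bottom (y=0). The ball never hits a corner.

1. t=1 → R at (9,4); v=(-2,3)
2. t=1/3 → T at (25/3,5); v=(-2,-3)
3. t=5/3 → B at (5,0); v=(-2,3)
4. t=5/3 → T at (5/3,5); v=(-2,-3)
5. t=5/6 → L at (0,5/2); v=(2,-3)
6. t=5/6 → B at (5/3,0); v=(2,3)

Final position: (5/3,0)
Wall sequence: RTBTLB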